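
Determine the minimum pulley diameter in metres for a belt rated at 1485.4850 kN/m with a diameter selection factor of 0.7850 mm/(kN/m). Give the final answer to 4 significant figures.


D = 1485.4850 * 0.7850 / 1000
D = 1.166 m


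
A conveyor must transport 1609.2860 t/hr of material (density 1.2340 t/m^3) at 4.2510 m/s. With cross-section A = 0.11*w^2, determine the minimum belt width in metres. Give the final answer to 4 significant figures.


A_req = 1609.2860 / (4.2510 * 1.2340 * 3600) = 0.0852167 m^2
w = sqrt(0.0852167 / 0.11)
w = 0.8802 m


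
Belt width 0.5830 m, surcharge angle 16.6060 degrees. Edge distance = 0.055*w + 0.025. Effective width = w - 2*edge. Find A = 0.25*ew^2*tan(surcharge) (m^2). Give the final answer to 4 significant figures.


edge = 0.055*0.5830 + 0.025 = 0.057065 m
ew = 0.5830 - 2*0.057065 = 0.46887 m
A = 0.25 * 0.46887^2 * tan(16.6060 deg)
A = 0.01639 m^2


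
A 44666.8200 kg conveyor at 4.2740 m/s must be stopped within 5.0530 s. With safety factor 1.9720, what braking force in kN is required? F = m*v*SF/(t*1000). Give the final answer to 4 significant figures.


F = 44666.8200 * 4.2740 / 5.0530 * 1.9720 / 1000
F = 74.50 kN


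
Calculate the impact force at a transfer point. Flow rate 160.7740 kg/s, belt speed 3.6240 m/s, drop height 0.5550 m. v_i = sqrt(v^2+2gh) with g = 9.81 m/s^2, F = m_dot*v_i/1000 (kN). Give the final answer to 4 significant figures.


v_i = sqrt(3.6240^2 + 2*9.81*0.5550) = 4.90127 m/s
F = 160.7740 * 4.90127 / 1000
F = 0.7880 kN


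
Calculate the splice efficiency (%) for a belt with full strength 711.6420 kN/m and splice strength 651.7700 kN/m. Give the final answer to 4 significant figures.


Eff = 651.7700 / 711.6420 * 100
Eff = 91.59 %


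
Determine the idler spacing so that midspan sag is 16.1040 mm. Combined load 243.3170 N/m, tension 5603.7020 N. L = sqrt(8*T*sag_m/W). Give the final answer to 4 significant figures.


sag = 16.1040/1000 = 0.016104 m
L = sqrt(8 * 5603.7020 * 0.016104 / 243.3170)
L = 1.723 m


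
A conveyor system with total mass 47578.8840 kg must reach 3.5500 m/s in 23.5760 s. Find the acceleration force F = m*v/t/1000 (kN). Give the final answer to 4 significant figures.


F = 47578.8840 * 3.5500 / 23.5760 / 1000
F = 7.164 kN


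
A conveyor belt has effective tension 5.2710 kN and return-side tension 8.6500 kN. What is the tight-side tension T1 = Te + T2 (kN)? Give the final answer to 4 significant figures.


T1 = Te + T2 = 5.2710 + 8.6500
T1 = 13.92 kN


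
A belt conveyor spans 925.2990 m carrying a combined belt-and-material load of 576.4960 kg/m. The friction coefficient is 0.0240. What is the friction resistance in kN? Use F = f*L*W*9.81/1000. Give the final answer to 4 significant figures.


F = 0.0240 * 925.2990 * 576.4960 * 9.81 / 1000
F = 125.6 kN


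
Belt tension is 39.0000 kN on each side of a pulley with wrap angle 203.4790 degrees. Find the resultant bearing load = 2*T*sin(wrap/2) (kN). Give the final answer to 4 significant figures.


F = 2 * 39.0000 * sin(203.4790/2 deg)
F = 76.37 kN


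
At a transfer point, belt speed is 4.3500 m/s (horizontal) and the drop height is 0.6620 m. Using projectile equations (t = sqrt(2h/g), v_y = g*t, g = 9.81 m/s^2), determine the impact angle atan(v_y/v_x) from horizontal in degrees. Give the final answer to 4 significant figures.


t = sqrt(2*0.6620/9.81) = 0.367375 s
v_y = 9.81 * 0.367375 = 3.60395 m/s
angle = atan(3.60395 / 4.3500) = 39.64 deg


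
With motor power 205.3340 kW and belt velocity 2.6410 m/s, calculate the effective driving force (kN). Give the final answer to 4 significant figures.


Te = P / v = 205.3340 / 2.6410
Te = 77.75 kN


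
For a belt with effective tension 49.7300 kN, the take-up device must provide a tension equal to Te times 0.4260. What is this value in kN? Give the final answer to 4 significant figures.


T_tu = 49.7300 * 0.4260
T_tu = 21.18 kN


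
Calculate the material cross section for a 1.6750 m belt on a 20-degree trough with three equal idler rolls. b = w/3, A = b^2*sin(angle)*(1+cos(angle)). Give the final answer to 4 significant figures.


b = 1.6750/3 = 0.558333 m
A = 0.558333^2 * sin(20 deg) * (1 + cos(20 deg))
A = 0.2068 m^2


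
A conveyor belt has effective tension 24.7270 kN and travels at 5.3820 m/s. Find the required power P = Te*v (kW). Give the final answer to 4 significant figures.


P = Te * v = 24.7270 * 5.3820
P = 133.1 kW


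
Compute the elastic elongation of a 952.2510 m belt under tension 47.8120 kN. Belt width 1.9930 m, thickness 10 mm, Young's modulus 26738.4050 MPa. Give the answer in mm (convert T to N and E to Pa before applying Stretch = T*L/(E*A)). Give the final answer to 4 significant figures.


A = 1.9930 * 0.01 = 0.01993 m^2
Stretch = 47.8120*1000 * 952.2510 / (26738.4050e6 * 0.01993) * 1000
Stretch = 85.44 mm


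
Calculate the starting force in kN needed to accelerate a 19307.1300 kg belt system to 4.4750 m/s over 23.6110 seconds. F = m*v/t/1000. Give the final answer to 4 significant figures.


F = 19307.1300 * 4.4750 / 23.6110 / 1000
F = 3.659 kN


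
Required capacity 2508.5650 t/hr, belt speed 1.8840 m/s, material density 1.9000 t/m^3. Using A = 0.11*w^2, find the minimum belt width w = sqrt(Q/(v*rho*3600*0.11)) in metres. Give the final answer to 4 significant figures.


A_req = 2508.5650 / (1.8840 * 1.9000 * 3600) = 0.194665 m^2
w = sqrt(0.194665 / 0.11)
w = 1.330 m


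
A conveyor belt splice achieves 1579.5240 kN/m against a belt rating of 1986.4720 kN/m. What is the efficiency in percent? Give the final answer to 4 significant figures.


Eff = 1579.5240 / 1986.4720 * 100
Eff = 79.51 %


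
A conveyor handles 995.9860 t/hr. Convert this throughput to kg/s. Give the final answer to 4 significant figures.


m_dot = 995.9860 * 1000 / 3600
m_dot = 276.7 kg/s


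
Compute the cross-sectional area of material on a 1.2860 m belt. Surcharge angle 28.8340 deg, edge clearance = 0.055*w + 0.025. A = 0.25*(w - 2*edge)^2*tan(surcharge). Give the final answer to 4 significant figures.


edge = 0.055*1.2860 + 0.025 = 0.09573 m
ew = 1.2860 - 2*0.09573 = 1.09454 m
A = 0.25 * 1.09454^2 * tan(28.8340 deg)
A = 0.1649 m^2


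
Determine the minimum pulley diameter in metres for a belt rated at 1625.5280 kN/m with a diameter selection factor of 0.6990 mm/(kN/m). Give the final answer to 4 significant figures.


D = 1625.5280 * 0.6990 / 1000
D = 1.136 m


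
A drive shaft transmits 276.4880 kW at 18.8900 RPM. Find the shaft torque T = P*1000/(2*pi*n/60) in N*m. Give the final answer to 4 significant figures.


omega = 2*pi*18.8900/60 = 1.97816 rad/s
T = 276.4880*1000 / 1.97816
T = 139800 N*m


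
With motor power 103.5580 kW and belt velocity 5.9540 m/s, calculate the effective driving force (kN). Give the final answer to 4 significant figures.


Te = P / v = 103.5580 / 5.9540
Te = 17.39 kN


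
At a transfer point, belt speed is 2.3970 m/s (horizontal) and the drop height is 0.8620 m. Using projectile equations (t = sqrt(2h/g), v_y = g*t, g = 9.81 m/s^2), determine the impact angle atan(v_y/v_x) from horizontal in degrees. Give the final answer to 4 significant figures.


t = sqrt(2*0.8620/9.81) = 0.419212 s
v_y = 9.81 * 0.419212 = 4.11247 m/s
angle = atan(4.11247 / 2.3970) = 59.76 deg


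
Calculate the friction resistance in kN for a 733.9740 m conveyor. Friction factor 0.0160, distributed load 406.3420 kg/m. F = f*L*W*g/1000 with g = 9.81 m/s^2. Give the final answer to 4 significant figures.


F = 0.0160 * 733.9740 * 406.3420 * 9.81 / 1000
F = 46.81 kN


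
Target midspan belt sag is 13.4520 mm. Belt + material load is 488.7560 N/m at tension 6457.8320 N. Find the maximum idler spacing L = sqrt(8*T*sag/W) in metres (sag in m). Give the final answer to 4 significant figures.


sag = 13.4520/1000 = 0.013452 m
L = sqrt(8 * 6457.8320 * 0.013452 / 488.7560)
L = 1.192 m


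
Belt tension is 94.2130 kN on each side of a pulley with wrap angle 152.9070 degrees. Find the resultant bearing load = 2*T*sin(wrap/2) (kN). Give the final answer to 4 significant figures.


F = 2 * 94.2130 * sin(152.9070/2 deg)
F = 183.2 kN


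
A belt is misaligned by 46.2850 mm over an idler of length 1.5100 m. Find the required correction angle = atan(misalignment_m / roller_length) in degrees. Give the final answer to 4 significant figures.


misalign_m = 46.2850 / 1000 = 0.046285 m
angle = atan(0.046285 / 1.5100)
angle = 1.756 deg


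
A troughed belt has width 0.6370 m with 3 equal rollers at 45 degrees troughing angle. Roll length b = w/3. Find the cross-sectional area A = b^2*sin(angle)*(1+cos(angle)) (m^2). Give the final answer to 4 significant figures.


b = 0.6370/3 = 0.212333 m
A = 0.212333^2 * sin(45 deg) * (1 + cos(45 deg))
A = 0.05442 m^2


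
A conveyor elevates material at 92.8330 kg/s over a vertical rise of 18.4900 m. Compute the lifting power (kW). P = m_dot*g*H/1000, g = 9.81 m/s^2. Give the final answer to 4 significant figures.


P = 92.8330 * 9.81 * 18.4900 / 1000
P = 16.84 kW


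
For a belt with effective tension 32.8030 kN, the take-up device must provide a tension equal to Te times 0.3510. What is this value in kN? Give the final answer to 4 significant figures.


T_tu = 32.8030 * 0.3510
T_tu = 11.51 kN


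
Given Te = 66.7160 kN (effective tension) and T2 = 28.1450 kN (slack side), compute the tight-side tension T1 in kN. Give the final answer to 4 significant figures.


T1 = Te + T2 = 66.7160 + 28.1450
T1 = 94.86 kN


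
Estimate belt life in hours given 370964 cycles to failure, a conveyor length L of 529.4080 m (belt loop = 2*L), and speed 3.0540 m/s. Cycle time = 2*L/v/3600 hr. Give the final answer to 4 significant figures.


cycle_time = 2 * 529.4080 / 3.0540 / 3600 = 0.096305 hr
life = 370964 * 0.096305 = 35730 hours


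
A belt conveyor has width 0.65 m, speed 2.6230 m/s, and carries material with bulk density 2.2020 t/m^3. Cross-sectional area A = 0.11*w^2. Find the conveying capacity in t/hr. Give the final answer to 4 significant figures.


A = 0.11 * 0.65^2 = 0.046475 m^2
C = 0.046475 * 2.6230 * 2.2020 * 3600
C = 966.4 t/hr


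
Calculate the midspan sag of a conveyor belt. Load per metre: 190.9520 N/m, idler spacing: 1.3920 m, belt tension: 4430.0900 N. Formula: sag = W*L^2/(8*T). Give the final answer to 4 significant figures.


sag = 190.9520 * 1.3920^2 / (8 * 4430.0900)
sag = 0.01044 m


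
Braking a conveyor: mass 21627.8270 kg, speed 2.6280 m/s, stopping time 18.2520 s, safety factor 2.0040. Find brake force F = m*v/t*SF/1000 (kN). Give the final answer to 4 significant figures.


F = 21627.8270 * 2.6280 / 18.2520 * 2.0040 / 1000
F = 6.241 kN


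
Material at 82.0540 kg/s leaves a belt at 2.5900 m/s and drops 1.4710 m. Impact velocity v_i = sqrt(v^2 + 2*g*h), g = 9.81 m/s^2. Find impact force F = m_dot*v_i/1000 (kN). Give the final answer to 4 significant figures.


v_i = sqrt(2.5900^2 + 2*9.81*1.4710) = 5.96399 m/s
F = 82.0540 * 5.96399 / 1000
F = 0.4894 kN


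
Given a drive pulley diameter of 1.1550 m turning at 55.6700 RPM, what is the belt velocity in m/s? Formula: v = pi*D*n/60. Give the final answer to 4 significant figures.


v = pi * 1.1550 * 55.6700 / 60
v = 3.367 m/s


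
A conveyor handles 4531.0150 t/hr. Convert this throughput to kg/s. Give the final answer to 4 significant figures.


m_dot = 4531.0150 * 1000 / 3600
m_dot = 1259 kg/s


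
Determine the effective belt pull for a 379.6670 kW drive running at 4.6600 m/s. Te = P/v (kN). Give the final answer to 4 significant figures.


Te = P / v = 379.6670 / 4.6600
Te = 81.47 kN


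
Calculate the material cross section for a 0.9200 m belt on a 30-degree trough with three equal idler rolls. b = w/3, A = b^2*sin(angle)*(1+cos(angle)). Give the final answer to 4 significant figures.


b = 0.9200/3 = 0.306667 m
A = 0.306667^2 * sin(30 deg) * (1 + cos(30 deg))
A = 0.08774 m^2


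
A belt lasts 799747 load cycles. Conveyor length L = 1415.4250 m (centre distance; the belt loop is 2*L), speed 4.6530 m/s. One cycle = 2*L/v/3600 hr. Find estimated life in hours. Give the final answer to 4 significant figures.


cycle_time = 2 * 1415.4250 / 4.6530 / 3600 = 0.168998 hr
life = 799747 * 0.168998 = 135200 hours


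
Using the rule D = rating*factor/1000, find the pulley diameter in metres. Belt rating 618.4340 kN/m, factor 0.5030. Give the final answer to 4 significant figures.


D = 618.4340 * 0.5030 / 1000
D = 0.3111 m


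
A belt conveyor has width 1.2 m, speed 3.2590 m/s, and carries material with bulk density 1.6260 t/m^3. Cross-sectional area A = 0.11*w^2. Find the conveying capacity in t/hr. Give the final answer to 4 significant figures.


A = 0.11 * 1.2^2 = 0.1584 m^2
C = 0.1584 * 3.2590 * 1.6260 * 3600
C = 3022 t/hr


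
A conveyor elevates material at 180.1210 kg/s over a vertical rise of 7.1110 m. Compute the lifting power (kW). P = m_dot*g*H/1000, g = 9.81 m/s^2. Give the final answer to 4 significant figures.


P = 180.1210 * 9.81 * 7.1110 / 1000
P = 12.57 kW


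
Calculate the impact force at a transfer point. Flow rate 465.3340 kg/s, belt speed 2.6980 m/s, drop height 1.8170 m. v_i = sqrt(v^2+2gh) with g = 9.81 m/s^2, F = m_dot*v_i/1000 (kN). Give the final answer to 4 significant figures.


v_i = sqrt(2.6980^2 + 2*9.81*1.8170) = 6.552 m/s
F = 465.3340 * 6.552 / 1000
F = 3.049 kN


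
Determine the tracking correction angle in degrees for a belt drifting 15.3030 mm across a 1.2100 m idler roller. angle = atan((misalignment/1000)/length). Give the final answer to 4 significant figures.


misalign_m = 15.3030 / 1000 = 0.015303 m
angle = atan(0.015303 / 1.2100)
angle = 0.7246 deg


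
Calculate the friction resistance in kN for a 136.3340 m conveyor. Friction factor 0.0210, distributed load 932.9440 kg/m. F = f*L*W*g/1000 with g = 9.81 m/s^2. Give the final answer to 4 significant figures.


F = 0.0210 * 136.3340 * 932.9440 * 9.81 / 1000
F = 26.20 kN


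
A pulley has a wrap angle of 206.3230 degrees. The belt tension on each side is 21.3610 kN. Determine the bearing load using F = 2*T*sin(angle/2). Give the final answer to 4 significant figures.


F = 2 * 21.3610 * sin(206.3230/2 deg)
F = 41.60 kN


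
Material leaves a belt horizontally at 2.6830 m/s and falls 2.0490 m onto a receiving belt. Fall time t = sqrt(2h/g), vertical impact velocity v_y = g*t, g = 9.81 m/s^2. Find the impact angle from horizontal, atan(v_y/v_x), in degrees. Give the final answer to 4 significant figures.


t = sqrt(2*2.0490/9.81) = 0.646326 s
v_y = 9.81 * 0.646326 = 6.34046 m/s
angle = atan(6.34046 / 2.6830) = 67.06 deg


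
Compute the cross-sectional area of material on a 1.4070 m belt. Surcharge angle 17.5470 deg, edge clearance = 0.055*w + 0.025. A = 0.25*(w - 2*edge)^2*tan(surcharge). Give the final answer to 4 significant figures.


edge = 0.055*1.4070 + 0.025 = 0.102385 m
ew = 1.4070 - 2*0.102385 = 1.20223 m
A = 0.25 * 1.20223^2 * tan(17.5470 deg)
A = 0.1143 m^2


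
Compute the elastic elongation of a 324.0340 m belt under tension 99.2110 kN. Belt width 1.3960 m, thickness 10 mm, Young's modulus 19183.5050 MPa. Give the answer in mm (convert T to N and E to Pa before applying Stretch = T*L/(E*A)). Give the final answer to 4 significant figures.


A = 1.3960 * 0.01 = 0.01396 m^2
Stretch = 99.2110*1000 * 324.0340 / (19183.5050e6 * 0.01396) * 1000
Stretch = 120.0 mm


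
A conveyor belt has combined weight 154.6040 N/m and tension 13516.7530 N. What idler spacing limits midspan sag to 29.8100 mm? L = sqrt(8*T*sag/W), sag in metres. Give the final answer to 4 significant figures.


sag = 29.8100/1000 = 0.029810 m
L = sqrt(8 * 13516.7530 * 0.029810 / 154.6040)
L = 4.566 m


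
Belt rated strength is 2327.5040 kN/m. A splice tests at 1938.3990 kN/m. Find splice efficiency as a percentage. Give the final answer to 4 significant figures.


Eff = 1938.3990 / 2327.5040 * 100
Eff = 83.28 %


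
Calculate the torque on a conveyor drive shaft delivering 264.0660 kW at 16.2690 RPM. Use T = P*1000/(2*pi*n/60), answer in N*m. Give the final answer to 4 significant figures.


omega = 2*pi*16.2690/60 = 1.70369 rad/s
T = 264.0660*1000 / 1.70369
T = 155000 N*m


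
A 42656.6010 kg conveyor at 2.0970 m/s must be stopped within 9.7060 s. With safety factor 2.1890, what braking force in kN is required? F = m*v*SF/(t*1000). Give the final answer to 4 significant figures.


F = 42656.6010 * 2.0970 / 9.7060 * 2.1890 / 1000
F = 20.17 kN


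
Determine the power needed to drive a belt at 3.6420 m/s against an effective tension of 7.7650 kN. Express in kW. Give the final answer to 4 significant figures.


P = Te * v = 7.7650 * 3.6420
P = 28.28 kW


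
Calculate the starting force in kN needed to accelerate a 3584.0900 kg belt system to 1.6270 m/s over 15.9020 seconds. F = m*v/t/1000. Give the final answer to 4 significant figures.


F = 3584.0900 * 1.6270 / 15.9020 / 1000
F = 0.3667 kN


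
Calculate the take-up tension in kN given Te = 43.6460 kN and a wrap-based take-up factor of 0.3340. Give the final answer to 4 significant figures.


T_tu = 43.6460 * 0.3340
T_tu = 14.58 kN


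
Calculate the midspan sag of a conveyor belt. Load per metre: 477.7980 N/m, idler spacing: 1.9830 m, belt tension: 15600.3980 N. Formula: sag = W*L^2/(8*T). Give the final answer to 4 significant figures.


sag = 477.7980 * 1.9830^2 / (8 * 15600.3980)
sag = 0.01505 m


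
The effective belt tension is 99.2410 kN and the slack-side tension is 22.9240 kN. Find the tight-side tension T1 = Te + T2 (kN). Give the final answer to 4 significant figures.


T1 = Te + T2 = 99.2410 + 22.9240
T1 = 122.2 kN


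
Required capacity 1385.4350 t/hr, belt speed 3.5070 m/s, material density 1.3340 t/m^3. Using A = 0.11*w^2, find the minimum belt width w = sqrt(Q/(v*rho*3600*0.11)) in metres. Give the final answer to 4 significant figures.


A_req = 1385.4350 / (3.5070 * 1.3340 * 3600) = 0.0822606 m^2
w = sqrt(0.0822606 / 0.11)
w = 0.8648 m


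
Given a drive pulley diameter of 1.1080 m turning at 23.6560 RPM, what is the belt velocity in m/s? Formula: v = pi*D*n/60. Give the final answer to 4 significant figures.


v = pi * 1.1080 * 23.6560 / 60
v = 1.372 m/s


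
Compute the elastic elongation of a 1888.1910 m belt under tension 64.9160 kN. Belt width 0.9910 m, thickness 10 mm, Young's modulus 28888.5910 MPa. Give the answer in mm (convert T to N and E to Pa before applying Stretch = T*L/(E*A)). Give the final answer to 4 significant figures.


A = 0.9910 * 0.01 = 0.00991 m^2
Stretch = 64.9160*1000 * 1888.1910 / (28888.5910e6 * 0.00991) * 1000
Stretch = 428.2 mm


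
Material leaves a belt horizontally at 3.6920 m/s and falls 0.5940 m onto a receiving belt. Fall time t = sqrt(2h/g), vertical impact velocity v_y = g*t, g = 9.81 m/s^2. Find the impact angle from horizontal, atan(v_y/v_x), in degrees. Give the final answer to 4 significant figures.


t = sqrt(2*0.5940/9.81) = 0.347996 s
v_y = 9.81 * 0.347996 = 3.41384 m/s
angle = atan(3.41384 / 3.6920) = 42.76 deg


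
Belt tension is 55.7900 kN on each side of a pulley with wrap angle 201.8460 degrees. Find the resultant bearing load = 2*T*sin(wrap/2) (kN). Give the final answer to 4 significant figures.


F = 2 * 55.7900 * sin(201.8460/2 deg)
F = 109.6 kN


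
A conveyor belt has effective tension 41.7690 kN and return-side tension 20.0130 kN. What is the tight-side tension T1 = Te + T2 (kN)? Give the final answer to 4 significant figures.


T1 = Te + T2 = 41.7690 + 20.0130
T1 = 61.78 kN


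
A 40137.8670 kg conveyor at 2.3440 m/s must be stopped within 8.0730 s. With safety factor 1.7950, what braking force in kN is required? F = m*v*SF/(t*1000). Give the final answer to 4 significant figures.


F = 40137.8670 * 2.3440 / 8.0730 * 1.7950 / 1000
F = 20.92 kN


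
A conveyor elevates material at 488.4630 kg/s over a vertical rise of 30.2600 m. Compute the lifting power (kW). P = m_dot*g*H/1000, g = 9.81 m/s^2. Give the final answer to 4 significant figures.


P = 488.4630 * 9.81 * 30.2600 / 1000
P = 145.0 kW


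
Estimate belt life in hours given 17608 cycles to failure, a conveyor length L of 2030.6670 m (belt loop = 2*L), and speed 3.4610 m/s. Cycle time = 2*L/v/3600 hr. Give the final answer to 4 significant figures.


cycle_time = 2 * 2030.6670 / 3.4610 / 3600 = 0.32596 hr
life = 17608 * 0.32596 = 5740 hours


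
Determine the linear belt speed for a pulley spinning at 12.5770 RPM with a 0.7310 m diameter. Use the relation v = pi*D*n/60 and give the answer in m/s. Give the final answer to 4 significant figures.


v = pi * 0.7310 * 12.5770 / 60
v = 0.4814 m/s


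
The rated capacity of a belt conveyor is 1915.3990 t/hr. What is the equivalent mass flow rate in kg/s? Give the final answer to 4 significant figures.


m_dot = 1915.3990 * 1000 / 3600
m_dot = 532.1 kg/s


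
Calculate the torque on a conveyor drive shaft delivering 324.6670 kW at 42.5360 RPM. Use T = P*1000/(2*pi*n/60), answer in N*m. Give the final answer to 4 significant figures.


omega = 2*pi*42.5360/60 = 4.45436 rad/s
T = 324.6670*1000 / 4.45436
T = 72890 N*m


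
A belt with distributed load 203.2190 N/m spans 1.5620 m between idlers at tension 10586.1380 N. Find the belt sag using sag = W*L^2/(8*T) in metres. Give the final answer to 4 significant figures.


sag = 203.2190 * 1.5620^2 / (8 * 10586.1380)
sag = 0.005855 m


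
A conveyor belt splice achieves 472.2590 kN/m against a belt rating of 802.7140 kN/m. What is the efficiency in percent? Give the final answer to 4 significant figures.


Eff = 472.2590 / 802.7140 * 100
Eff = 58.83 %


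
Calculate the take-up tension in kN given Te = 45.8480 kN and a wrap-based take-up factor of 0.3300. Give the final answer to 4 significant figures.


T_tu = 45.8480 * 0.3300
T_tu = 15.13 kN


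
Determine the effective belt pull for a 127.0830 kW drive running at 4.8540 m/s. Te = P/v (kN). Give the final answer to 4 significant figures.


Te = P / v = 127.0830 / 4.8540
Te = 26.18 kN


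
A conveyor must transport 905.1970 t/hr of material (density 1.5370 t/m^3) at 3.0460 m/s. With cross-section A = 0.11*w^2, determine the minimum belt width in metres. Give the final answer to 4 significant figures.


A_req = 905.1970 / (3.0460 * 1.5370 * 3600) = 0.0537077 m^2
w = sqrt(0.0537077 / 0.11)
w = 0.6988 m


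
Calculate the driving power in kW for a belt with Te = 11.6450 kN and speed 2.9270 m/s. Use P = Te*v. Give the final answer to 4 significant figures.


P = Te * v = 11.6450 * 2.9270
P = 34.08 kW


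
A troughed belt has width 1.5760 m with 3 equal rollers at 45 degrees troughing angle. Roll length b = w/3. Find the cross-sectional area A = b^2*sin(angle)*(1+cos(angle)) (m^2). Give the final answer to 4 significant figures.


b = 1.5760/3 = 0.525333 m
A = 0.525333^2 * sin(45 deg) * (1 + cos(45 deg))
A = 0.3331 m^2


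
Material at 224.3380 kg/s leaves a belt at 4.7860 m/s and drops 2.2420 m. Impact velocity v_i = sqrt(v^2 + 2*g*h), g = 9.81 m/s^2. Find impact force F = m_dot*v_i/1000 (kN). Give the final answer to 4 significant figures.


v_i = sqrt(4.7860^2 + 2*9.81*2.2420) = 8.17887 m/s
F = 224.3380 * 8.17887 / 1000
F = 1.835 kN


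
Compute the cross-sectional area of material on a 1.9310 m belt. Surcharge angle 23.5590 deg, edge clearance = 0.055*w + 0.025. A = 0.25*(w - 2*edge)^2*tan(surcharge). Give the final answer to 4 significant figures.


edge = 0.055*1.9310 + 0.025 = 0.131205 m
ew = 1.9310 - 2*0.131205 = 1.66859 m
A = 0.25 * 1.66859^2 * tan(23.5590 deg)
A = 0.3035 m^2


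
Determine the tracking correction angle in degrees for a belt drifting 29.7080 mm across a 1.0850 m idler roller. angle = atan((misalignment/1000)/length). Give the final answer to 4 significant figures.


misalign_m = 29.7080 / 1000 = 0.029708 m
angle = atan(0.029708 / 1.0850)
angle = 1.568 deg


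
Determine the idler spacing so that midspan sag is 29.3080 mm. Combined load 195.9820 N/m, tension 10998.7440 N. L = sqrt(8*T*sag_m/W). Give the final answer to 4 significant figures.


sag = 29.3080/1000 = 0.029308 m
L = sqrt(8 * 10998.7440 * 0.029308 / 195.9820)
L = 3.627 m


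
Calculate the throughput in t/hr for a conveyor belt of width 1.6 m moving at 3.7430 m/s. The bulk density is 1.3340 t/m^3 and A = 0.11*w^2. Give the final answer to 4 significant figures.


A = 0.11 * 1.6^2 = 0.2816 m^2
C = 0.2816 * 3.7430 * 1.3340 * 3600
C = 5062 t/hr


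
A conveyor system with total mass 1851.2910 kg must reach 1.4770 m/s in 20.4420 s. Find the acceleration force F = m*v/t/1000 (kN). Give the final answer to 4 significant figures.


F = 1851.2910 * 1.4770 / 20.4420 / 1000
F = 0.1338 kN


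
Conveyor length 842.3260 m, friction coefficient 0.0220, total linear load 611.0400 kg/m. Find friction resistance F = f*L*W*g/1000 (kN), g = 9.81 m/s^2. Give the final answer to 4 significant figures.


F = 0.0220 * 842.3260 * 611.0400 * 9.81 / 1000
F = 111.1 kN


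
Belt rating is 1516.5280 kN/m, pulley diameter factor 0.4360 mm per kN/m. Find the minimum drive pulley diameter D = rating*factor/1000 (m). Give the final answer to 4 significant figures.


D = 1516.5280 * 0.4360 / 1000
D = 0.6612 m


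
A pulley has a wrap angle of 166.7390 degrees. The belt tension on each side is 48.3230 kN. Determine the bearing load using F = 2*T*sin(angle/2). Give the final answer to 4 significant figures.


F = 2 * 48.3230 * sin(166.7390/2 deg)
F = 96.00 kN


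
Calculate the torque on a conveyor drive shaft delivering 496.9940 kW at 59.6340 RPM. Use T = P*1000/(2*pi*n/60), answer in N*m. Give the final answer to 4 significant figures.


omega = 2*pi*59.6340/60 = 6.24486 rad/s
T = 496.9940*1000 / 6.24486
T = 79580 N*m


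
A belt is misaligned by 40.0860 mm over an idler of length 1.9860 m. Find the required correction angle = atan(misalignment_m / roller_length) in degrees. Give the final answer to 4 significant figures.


misalign_m = 40.0860 / 1000 = 0.040086 m
angle = atan(0.040086 / 1.9860)
angle = 1.156 deg


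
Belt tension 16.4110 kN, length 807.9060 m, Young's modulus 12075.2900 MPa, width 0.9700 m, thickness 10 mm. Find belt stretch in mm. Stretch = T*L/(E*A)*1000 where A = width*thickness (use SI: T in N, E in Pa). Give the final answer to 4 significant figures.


A = 0.9700 * 0.01 = 0.00970 m^2
Stretch = 16.4110*1000 * 807.9060 / (12075.2900e6 * 0.00970) * 1000
Stretch = 113.2 mm


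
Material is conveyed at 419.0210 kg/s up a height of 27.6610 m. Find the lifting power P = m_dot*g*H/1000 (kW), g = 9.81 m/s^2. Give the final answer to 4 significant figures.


P = 419.0210 * 9.81 * 27.6610 / 1000
P = 113.7 kW


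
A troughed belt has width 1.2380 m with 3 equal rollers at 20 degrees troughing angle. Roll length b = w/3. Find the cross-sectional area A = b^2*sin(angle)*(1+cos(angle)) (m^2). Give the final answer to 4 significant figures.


b = 1.2380/3 = 0.412667 m
A = 0.412667^2 * sin(20 deg) * (1 + cos(20 deg))
A = 0.1130 m^2


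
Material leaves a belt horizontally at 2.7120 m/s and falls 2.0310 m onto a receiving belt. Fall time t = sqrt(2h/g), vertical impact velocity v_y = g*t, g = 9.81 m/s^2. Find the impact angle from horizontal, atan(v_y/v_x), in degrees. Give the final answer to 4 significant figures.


t = sqrt(2*2.0310/9.81) = 0.643481 s
v_y = 9.81 * 0.643481 = 6.31255 m/s
angle = atan(6.31255 / 2.7120) = 66.75 deg


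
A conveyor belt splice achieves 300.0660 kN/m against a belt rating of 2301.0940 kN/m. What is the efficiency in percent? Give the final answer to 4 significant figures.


Eff = 300.0660 / 2301.0940 * 100
Eff = 13.04 %


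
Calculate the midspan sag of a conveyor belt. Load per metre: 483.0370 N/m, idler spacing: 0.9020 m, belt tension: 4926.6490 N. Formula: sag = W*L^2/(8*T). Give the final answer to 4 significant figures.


sag = 483.0370 * 0.9020^2 / (8 * 4926.6490)
sag = 0.009971 m


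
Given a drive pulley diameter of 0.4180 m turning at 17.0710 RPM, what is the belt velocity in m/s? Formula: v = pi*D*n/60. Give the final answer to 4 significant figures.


v = pi * 0.4180 * 17.0710 / 60
v = 0.3736 m/s


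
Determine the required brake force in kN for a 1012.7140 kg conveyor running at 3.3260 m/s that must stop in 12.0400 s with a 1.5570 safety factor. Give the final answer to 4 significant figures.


F = 1012.7140 * 3.3260 / 12.0400 * 1.5570 / 1000
F = 0.4356 kN


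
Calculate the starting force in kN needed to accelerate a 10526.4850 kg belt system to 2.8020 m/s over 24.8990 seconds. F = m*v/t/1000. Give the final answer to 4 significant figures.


F = 10526.4850 * 2.8020 / 24.8990 / 1000
F = 1.185 kN


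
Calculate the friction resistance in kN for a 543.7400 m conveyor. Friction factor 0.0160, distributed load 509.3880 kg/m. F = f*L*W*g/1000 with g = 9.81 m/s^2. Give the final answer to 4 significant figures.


F = 0.0160 * 543.7400 * 509.3880 * 9.81 / 1000
F = 43.47 kN


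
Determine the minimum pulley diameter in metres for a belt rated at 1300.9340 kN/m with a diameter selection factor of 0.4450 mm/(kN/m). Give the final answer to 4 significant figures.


D = 1300.9340 * 0.4450 / 1000
D = 0.5789 m


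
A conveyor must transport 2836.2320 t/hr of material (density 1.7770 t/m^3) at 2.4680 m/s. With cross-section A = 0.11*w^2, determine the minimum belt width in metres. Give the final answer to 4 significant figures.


A_req = 2836.2320 / (2.4680 * 1.7770 * 3600) = 0.179641 m^2
w = sqrt(0.179641 / 0.11)
w = 1.278 m


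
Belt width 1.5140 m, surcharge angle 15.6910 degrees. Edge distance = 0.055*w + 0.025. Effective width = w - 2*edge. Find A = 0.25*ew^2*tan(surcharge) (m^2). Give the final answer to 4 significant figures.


edge = 0.055*1.5140 + 0.025 = 0.10827 m
ew = 1.5140 - 2*0.10827 = 1.29746 m
A = 0.25 * 1.29746^2 * tan(15.6910 deg)
A = 0.1182 m^2


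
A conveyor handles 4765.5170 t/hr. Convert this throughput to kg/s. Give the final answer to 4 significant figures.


m_dot = 4765.5170 * 1000 / 3600
m_dot = 1324 kg/s


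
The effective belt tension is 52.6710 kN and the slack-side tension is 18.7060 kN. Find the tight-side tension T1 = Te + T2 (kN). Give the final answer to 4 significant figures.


T1 = Te + T2 = 52.6710 + 18.7060
T1 = 71.38 kN


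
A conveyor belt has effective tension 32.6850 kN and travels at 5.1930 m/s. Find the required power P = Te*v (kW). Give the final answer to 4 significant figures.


P = Te * v = 32.6850 * 5.1930
P = 169.7 kW


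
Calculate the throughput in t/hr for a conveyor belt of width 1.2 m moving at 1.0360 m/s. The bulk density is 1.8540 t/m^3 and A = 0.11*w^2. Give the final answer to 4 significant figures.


A = 0.11 * 1.2^2 = 0.1584 m^2
C = 0.1584 * 1.0360 * 1.8540 * 3600
C = 1095 t/hr


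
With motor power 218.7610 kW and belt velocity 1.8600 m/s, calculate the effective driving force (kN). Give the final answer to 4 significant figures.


Te = P / v = 218.7610 / 1.8600
Te = 117.6 kN


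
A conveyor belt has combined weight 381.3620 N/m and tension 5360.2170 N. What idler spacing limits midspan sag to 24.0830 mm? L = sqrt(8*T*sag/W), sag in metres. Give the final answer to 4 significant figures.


sag = 24.0830/1000 = 0.024083 m
L = sqrt(8 * 5360.2170 * 0.024083 / 381.3620)
L = 1.646 m


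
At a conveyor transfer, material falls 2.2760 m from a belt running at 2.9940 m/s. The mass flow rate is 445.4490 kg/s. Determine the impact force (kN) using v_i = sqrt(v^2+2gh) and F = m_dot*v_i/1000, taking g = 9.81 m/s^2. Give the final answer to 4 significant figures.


v_i = sqrt(2.9940^2 + 2*9.81*2.2760) = 7.32251 m/s
F = 445.4490 * 7.32251 / 1000
F = 3.262 kN


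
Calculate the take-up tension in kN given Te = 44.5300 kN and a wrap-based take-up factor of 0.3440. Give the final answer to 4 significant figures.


T_tu = 44.5300 * 0.3440
T_tu = 15.32 kN


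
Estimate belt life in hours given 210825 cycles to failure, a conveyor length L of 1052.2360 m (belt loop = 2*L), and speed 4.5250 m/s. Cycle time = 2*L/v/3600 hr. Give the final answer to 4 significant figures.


cycle_time = 2 * 1052.2360 / 4.5250 / 3600 = 0.129188 hr
life = 210825 * 0.129188 = 27240 hours


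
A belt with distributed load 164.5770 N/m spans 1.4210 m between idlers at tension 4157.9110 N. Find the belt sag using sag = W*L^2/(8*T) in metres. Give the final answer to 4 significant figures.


sag = 164.5770 * 1.4210^2 / (8 * 4157.9110)
sag = 0.009991 m


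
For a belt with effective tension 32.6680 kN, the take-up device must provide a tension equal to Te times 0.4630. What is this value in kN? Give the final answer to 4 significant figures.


T_tu = 32.6680 * 0.4630
T_tu = 15.13 kN


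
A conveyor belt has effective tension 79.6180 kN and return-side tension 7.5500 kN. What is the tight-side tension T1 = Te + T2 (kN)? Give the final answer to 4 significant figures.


T1 = Te + T2 = 79.6180 + 7.5500
T1 = 87.17 kN


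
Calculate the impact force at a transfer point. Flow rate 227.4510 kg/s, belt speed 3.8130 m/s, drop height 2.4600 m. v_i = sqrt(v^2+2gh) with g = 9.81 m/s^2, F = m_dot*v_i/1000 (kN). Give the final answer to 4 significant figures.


v_i = sqrt(3.8130^2 + 2*9.81*2.4600) = 7.92491 m/s
F = 227.4510 * 7.92491 / 1000
F = 1.803 kN


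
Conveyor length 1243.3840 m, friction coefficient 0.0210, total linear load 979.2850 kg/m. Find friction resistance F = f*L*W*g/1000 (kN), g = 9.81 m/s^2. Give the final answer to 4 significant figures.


F = 0.0210 * 1243.3840 * 979.2850 * 9.81 / 1000
F = 250.8 kN


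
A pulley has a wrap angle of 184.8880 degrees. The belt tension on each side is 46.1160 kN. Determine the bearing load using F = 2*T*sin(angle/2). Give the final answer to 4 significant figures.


F = 2 * 46.1160 * sin(184.8880/2 deg)
F = 92.15 kN


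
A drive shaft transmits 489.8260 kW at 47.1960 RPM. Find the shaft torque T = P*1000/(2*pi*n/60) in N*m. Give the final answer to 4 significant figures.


omega = 2*pi*47.1960/60 = 4.94235 rad/s
T = 489.8260*1000 / 4.94235
T = 99110 N*m


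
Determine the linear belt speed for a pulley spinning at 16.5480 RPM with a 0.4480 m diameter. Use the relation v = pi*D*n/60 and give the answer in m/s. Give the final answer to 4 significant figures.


v = pi * 0.4480 * 16.5480 / 60
v = 0.3882 m/s


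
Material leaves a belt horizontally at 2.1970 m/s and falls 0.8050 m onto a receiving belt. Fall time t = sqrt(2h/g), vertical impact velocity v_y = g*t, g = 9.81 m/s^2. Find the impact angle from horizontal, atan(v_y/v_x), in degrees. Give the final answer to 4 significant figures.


t = sqrt(2*0.8050/9.81) = 0.405115 s
v_y = 9.81 * 0.405115 = 3.97418 m/s
angle = atan(3.97418 / 2.1970) = 61.07 deg


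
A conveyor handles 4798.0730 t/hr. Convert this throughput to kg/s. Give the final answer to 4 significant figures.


m_dot = 4798.0730 * 1000 / 3600
m_dot = 1333 kg/s


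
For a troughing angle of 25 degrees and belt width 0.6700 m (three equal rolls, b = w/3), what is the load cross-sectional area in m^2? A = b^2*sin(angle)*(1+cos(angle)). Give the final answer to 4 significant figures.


b = 0.6700/3 = 0.223333 m
A = 0.223333^2 * sin(25 deg) * (1 + cos(25 deg))
A = 0.04018 m^2


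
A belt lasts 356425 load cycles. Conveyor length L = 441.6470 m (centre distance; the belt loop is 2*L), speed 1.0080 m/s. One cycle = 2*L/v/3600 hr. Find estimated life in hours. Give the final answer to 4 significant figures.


cycle_time = 2 * 441.6470 / 1.0080 / 3600 = 0.243412 hr
life = 356425 * 0.243412 = 86760 hours


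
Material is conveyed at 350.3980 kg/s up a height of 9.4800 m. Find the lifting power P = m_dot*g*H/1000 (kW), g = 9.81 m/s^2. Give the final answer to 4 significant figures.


P = 350.3980 * 9.81 * 9.4800 / 1000
P = 32.59 kW


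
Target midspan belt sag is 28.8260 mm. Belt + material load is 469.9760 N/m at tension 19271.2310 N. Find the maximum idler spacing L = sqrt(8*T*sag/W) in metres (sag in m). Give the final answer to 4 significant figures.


sag = 28.8260/1000 = 0.028826 m
L = sqrt(8 * 19271.2310 * 0.028826 / 469.9760)
L = 3.075 m


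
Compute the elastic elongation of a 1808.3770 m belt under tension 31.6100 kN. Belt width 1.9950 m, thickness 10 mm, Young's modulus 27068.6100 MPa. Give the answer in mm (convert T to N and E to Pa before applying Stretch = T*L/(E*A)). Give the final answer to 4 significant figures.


A = 1.9950 * 0.01 = 0.01995 m^2
Stretch = 31.6100*1000 * 1808.3770 / (27068.6100e6 * 0.01995) * 1000
Stretch = 105.9 mm


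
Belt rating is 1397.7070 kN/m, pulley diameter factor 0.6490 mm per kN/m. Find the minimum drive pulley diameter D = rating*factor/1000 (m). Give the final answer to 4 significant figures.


D = 1397.7070 * 0.6490 / 1000
D = 0.9071 m


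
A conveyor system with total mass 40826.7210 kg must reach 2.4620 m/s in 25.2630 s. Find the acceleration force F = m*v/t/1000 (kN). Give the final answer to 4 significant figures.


F = 40826.7210 * 2.4620 / 25.2630 / 1000
F = 3.979 kN


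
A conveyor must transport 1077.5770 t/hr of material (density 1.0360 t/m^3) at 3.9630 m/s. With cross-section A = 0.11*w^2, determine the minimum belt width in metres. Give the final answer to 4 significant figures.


A_req = 1077.5770 / (3.9630 * 1.0360 * 3600) = 0.0729058 m^2
w = sqrt(0.0729058 / 0.11)
w = 0.8141 m


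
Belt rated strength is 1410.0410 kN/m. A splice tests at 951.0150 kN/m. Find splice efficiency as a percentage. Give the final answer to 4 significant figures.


Eff = 951.0150 / 1410.0410 * 100
Eff = 67.45 %


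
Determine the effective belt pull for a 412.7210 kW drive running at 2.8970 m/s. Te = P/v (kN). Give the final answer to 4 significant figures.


Te = P / v = 412.7210 / 2.8970
Te = 142.5 kN


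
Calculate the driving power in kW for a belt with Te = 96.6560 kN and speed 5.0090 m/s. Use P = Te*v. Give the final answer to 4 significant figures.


P = Te * v = 96.6560 * 5.0090
P = 484.1 kW


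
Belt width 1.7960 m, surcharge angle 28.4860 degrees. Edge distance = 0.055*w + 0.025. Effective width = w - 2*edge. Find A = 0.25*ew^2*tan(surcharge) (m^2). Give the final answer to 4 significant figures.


edge = 0.055*1.7960 + 0.025 = 0.12378 m
ew = 1.7960 - 2*0.12378 = 1.54844 m
A = 0.25 * 1.54844^2 * tan(28.4860 deg)
A = 0.3253 m^2


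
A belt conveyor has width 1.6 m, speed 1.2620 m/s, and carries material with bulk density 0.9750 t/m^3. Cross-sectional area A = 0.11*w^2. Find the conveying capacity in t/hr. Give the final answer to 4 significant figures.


A = 0.11 * 1.6^2 = 0.2816 m^2
C = 0.2816 * 1.2620 * 0.9750 * 3600
C = 1247 t/hr


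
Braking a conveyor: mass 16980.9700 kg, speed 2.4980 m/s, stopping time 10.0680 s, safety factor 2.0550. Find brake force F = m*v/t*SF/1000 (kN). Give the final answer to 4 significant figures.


F = 16980.9700 * 2.4980 / 10.0680 * 2.0550 / 1000
F = 8.658 kN


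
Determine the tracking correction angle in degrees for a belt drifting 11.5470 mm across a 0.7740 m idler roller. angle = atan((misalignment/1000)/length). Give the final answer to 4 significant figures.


misalign_m = 11.5470 / 1000 = 0.011547 m
angle = atan(0.011547 / 0.7740)
angle = 0.8547 deg


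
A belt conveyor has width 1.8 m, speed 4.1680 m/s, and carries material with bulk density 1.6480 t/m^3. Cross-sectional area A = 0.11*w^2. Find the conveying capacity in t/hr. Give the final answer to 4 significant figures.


A = 0.11 * 1.8^2 = 0.3564 m^2
C = 0.3564 * 4.1680 * 1.6480 * 3600
C = 8813 t/hr


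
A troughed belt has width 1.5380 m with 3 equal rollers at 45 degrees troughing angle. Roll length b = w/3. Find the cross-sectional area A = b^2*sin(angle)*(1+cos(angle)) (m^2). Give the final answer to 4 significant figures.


b = 1.5380/3 = 0.512667 m
A = 0.512667^2 * sin(45 deg) * (1 + cos(45 deg))
A = 0.3173 m^2
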